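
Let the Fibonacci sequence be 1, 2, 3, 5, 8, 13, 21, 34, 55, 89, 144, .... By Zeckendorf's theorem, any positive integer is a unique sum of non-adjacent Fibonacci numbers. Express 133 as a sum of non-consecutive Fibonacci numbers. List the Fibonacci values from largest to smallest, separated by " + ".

89 + 34 + 8 + 2

subtract 89 from 133: 44 remains
subtract 34 from 44: 10 remains
subtract 8 from 10: 2 remains
subtract 2 from 2: 0 remains
So 133 = 89 + 34 + 8 + 2, with no two terms consecutive in the sequence.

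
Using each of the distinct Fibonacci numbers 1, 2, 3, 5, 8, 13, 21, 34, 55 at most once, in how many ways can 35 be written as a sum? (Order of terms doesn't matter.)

4

Starting from the Zeckendorf form and repeatedly splitting a term F_k into F_{k−1} + F_{k−2} (when neither is already used) reaches every representation.
35 = 34+1 = 21+13+1 = 21+8+5+1 = … (1 more), for 4 in all.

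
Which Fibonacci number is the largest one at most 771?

610

610 ≤ 771 < 987, so the largest Fibonacci number not exceeding 771 is 610.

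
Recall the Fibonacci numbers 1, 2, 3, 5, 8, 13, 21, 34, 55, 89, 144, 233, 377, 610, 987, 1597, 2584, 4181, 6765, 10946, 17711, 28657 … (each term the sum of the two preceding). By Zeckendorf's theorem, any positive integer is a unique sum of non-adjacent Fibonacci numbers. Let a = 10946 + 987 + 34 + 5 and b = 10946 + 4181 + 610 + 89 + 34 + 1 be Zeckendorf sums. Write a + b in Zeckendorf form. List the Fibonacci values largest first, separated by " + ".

17711 + 6765 + 2584 + 610 + 144 + 13 + 5 + 1

The two numbers are 11972 and 15861, so their sum is 27833.
take 17711 (≤ 27833); 27833 − 17711 = 10122
take 6765 (≤ 10122); 10122 − 6765 = 3357
take 2584 (≤ 3357); 3357 − 2584 = 773
take 610 (≤ 773); 773 − 610 = 163
take 144 (≤ 163); 163 − 144 = 19
take 13 (≤ 19); 19 − 13 = 6
take 5 (≤ 6); 6 − 5 = 1
take 1 (≤ 1); 1 − 1 = 0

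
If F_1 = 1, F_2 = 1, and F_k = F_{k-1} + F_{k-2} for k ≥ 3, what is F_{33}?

3524578

Iterating the recurrence up to F_{27} = 196418 and F_{26} = 121393:
F_{28} = F_{27} + F_{26} = 196418 + 121393 = 317811
F_{29} = F_{28} + F_{27} = 317811 + 196418 = 514229
F_{30} = F_{29} + F_{28} = 514229 + 317811 = 832040
F_{31} = F_{30} + F_{29} = 832040 + 514229 = 1346269
F_{32} = F_{31} + F_{30} = 1346269 + 832040 = 2178309
F_{33} = F_{32} + F_{31} = 2178309 + 1346269 = 3524578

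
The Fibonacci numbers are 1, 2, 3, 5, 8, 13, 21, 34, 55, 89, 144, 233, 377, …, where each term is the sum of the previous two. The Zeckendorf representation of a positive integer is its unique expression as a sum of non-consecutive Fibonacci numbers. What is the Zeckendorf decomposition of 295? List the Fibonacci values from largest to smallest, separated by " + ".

233 + 55 + 5 + 2

Repeatedly subtract the largest Fibonacci number that fits:
233 ≤ 295 < 377, so take 233; remainder 62
55 ≤ 62 < 89, so take 55; remainder 7
5 ≤ 7 < 8, so take 5; remainder 2
2 ≤ 2 < 3, so take 2; remainder 0
So 295 = 233 + 55 + 5 + 2, with no two terms consecutive in the sequence.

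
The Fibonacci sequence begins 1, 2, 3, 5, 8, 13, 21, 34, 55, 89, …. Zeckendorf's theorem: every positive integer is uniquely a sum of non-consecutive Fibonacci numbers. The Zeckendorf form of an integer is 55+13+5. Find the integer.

55+13+5 = 73.

73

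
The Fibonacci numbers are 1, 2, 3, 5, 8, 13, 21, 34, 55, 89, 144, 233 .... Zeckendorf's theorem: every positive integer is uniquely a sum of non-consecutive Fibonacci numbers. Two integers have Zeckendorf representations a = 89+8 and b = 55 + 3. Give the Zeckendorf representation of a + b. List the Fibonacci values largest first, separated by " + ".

144 + 8 + 3

The two numbers are 97 and 58, so their sum is 155.
largest Fibonacci ≤ 155 is 144; 155 − 144 = 11
largest Fibonacci ≤ 11 is 8; 11 − 8 = 3
largest Fibonacci ≤ 3 is 3; 3 − 3 = 0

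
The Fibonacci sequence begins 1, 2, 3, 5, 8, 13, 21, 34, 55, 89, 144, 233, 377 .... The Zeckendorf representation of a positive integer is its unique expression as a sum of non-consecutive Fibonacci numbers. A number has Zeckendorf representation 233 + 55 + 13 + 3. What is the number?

233 + 55 + 13 + 3 = 304.

304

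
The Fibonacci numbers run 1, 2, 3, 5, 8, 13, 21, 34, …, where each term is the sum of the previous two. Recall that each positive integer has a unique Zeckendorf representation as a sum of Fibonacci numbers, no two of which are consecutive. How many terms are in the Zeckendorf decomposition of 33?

Greedily peel off the largest Fibonacci term at each step:
21 ≤ 33 < 34, so take 21; remainder 12
8 ≤ 12 < 13, so take 8; remainder 4
3 ≤ 4 < 5, so take 3; remainder 1
1 ≤ 1 < 2, so take 1; remainder 0
33 = 21 + 8 + 3 + 1, which has 4 terms.

4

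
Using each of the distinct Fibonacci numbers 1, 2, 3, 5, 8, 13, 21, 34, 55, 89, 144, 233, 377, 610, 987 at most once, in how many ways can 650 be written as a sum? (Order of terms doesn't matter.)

18

650 = 610+34+5+1 = 610+34+3+2+1 = 610+21+13+5+1 = 377+233+34+5+1 = 610+21+13+3+2+1 = … (13 more), for 18 in all.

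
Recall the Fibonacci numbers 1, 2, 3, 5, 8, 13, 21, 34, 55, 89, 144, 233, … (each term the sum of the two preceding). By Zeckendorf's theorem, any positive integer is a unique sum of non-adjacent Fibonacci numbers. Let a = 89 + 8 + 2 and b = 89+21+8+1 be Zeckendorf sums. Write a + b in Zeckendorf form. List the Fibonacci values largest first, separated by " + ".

The two numbers are 99 and 119, so their sum is 218.
take 144 (≤ 218); 218 − 144 = 74
take 55 (≤ 74); 74 − 55 = 19
take 13 (≤ 19); 19 − 13 = 6
take 5 (≤ 6); 6 − 5 = 1
take 1 (≤ 1); 1 − 1 = 0

144 + 55 + 13 + 5 + 1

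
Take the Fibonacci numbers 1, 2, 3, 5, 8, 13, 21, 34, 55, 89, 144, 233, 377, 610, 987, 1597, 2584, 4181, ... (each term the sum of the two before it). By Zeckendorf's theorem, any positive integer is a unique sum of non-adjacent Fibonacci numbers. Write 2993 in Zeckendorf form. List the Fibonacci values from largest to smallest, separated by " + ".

2993 − 2584 = 409
409 − 377 = 32
32 − 21 = 11
11 − 8 = 3
3 − 3 = 0
So 2993 = 2584 + 377 + 21 + 8 + 3, with no two terms consecutive in the sequence.

2584 + 377 + 21 + 8 + 3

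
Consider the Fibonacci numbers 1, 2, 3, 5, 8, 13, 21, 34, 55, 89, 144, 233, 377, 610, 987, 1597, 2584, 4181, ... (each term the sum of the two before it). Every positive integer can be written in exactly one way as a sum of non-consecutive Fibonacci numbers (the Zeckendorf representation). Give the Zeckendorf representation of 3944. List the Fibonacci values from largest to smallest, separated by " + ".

take 2584 (≤ 3944); 3944 − 2584 = 1360
take 987 (≤ 1360); 1360 − 987 = 373
take 233 (≤ 373); 373 − 233 = 140
take 89 (≤ 140); 140 − 89 = 51
take 34 (≤ 51); 51 − 34 = 17
take 13 (≤ 17); 17 − 13 = 4
take 3 (≤ 4); 4 − 3 = 1
take 1 (≤ 1); 1 − 1 = 0
So 3944 = 2584 + 987 + 233 + 89 + 34 + 13 + 3 + 1, with no two terms consecutive in the sequence.

2584 + 987 + 233 + 89 + 34 + 13 + 3 + 1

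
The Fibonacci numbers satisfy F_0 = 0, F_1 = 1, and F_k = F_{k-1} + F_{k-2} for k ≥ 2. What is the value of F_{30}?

832040

Iterating the recurrence up to F_{23} = 28657 and F_{22} = 17711:
F_{24} = F_{23} + F_{22} = 28657 + 17711 = 46368
F_{25} = F_{24} + F_{23} = 46368 + 28657 = 75025
F_{26} = F_{25} + F_{24} = 75025 + 46368 = 121393
F_{27} = F_{26} + F_{25} = 121393 + 75025 = 196418
F_{28} = F_{27} + F_{26} = 196418 + 121393 = 317811
F_{29} = F_{28} + F_{27} = 317811 + 196418 = 514229
F_{30} = F_{29} + F_{28} = 514229 + 317811 = 832040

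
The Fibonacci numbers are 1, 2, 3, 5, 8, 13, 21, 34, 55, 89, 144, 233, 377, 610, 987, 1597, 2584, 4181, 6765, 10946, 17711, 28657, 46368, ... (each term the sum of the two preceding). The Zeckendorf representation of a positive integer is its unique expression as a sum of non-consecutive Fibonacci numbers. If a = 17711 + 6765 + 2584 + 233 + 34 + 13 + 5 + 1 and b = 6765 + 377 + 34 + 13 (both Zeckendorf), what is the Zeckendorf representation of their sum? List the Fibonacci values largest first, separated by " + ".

The two numbers are 27346 and 7189, so their sum is 34535.
Greedy algorithm:
take 28657 (≤ 34535); 34535 − 28657 = 5878
take 4181 (≤ 5878); 5878 − 4181 = 1697
take 1597 (≤ 1697); 1697 − 1597 = 100
take 89 (≤ 100); 100 − 89 = 11
take 8 (≤ 11); 11 − 8 = 3
take 3 (≤ 3); 3 − 3 = 0

28657 + 4181 + 1597 + 89 + 8 + 3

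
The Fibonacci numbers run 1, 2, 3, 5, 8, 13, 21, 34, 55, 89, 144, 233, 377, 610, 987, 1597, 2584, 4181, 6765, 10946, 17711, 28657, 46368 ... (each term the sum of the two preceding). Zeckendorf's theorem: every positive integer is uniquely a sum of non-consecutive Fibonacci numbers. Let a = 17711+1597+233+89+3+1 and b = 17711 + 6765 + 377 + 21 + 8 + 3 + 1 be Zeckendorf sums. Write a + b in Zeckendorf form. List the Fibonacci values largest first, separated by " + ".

The two numbers are 19634 and 24886, so their sum is 44520.
largest Fibonacci ≤ 44520 is 28657; 44520 − 28657 = 15863
largest Fibonacci ≤ 15863 is 10946; 15863 − 10946 = 4917
largest Fibonacci ≤ 4917 is 4181; 4917 − 4181 = 736
largest Fibonacci ≤ 736 is 610; 736 − 610 = 126
largest Fibonacci ≤ 126 is 89; 126 − 89 = 37
largest Fibonacci ≤ 37 is 34; 37 − 34 = 3
largest Fibonacci ≤ 3 is 3; 3 − 3 = 0

28657 + 10946 + 4181 + 610 + 89 + 34 + 3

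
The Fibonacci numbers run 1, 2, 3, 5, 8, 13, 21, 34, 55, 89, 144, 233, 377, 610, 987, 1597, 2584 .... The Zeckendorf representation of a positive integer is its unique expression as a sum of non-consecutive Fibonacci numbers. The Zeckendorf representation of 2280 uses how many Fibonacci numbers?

subtract 1597 from 2280: 683 remains
subtract 610 from 683: 73 remains
subtract 55 from 73: 18 remains
subtract 13 from 18: 5 remains
subtract 5 from 5: 0 remains
2280 = 1597 + 610 + 55 + 13 + 5, which has 5 terms.

5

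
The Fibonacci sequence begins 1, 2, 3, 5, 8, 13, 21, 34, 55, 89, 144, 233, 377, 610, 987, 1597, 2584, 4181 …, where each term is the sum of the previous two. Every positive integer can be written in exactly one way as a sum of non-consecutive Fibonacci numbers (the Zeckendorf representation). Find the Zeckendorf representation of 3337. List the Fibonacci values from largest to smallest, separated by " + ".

subtract 2584 from 3337: 753 remains
subtract 610 from 753: 143 remains
subtract 89 from 143: 54 remains
subtract 34 from 54: 20 remains
subtract 13 from 20: 7 remains
subtract 5 from 7: 2 remains
subtract 2 from 2: 0 remains
So 3337 = 2584 + 610 + 89 + 34 + 13 + 5 + 2, with no two terms consecutive in the sequence.

2584 + 610 + 89 + 34 + 13 + 5 + 2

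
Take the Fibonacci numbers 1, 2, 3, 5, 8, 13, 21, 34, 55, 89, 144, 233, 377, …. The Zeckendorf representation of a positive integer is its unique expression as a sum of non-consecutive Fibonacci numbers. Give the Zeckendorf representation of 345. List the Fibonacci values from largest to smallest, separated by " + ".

345 − 233 = 112
112 − 89 = 23
23 − 21 = 2
2 − 2 = 0
So 345 = 233 + 89 + 21 + 2, with no two terms consecutive in the sequence.

233 + 89 + 21 + 2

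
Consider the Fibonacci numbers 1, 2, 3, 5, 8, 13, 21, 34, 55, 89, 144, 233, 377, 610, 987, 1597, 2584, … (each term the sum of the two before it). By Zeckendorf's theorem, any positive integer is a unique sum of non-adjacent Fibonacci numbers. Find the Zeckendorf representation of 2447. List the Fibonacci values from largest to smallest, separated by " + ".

Greedy algorithm:
subtract 1597 from 2447: 850 remains
subtract 610 from 850: 240 remains
subtract 233 from 240: 7 remains
subtract 5 from 7: 2 remains
subtract 2 from 2: 0 remains
So 2447 = 1597 + 610 + 233 + 5 + 2, with no two terms consecutive in the sequence.

1597 + 610 + 233 + 5 + 2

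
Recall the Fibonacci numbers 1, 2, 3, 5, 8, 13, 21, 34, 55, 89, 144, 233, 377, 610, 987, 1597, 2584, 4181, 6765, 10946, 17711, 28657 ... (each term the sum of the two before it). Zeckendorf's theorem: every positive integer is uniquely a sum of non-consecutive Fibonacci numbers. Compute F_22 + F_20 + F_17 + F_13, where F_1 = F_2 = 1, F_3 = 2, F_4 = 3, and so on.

F_22 + F_20 + F_17 + F_13 = 17711 + 6765 + 1597 + 233 = 26306.

26306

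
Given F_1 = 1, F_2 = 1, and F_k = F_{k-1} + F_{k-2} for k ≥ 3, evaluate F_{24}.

Iterating the recurrence up to F_{20} = 6765 and F_{19} = 4181:
F_{21} = F_{20} + F_{19} = 6765 + 4181 = 10946
F_{22} = F_{21} + F_{20} = 10946 + 6765 = 17711
F_{23} = F_{22} + F_{21} = 17711 + 10946 = 28657
F_{24} = F_{23} + F_{22} = 28657 + 17711 = 46368

46368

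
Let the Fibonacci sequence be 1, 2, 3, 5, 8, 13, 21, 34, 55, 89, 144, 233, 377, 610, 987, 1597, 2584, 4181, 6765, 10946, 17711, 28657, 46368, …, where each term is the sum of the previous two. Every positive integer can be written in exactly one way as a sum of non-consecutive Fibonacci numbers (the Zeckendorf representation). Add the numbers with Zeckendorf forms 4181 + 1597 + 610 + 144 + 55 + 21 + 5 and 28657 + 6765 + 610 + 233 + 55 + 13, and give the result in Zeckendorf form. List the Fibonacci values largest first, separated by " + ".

28657 + 10946 + 2584 + 610 + 144 + 5

The two numbers are 6613 and 36333, so their sum is 42946.
Greedy algorithm:
subtract 28657 from 42946: 14289 remains
subtract 10946 from 14289: 3343 remains
subtract 2584 from 3343: 759 remains
subtract 610 from 759: 149 remains
subtract 144 from 149: 5 remains
subtract 5 from 5: 0 remains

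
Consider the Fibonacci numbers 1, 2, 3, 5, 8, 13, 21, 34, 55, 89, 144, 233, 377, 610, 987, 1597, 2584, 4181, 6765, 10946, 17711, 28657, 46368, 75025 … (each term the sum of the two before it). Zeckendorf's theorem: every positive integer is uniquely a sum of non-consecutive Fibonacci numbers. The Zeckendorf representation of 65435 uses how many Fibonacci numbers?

65435 − 46368 = 19067
19067 − 17711 = 1356
1356 − 987 = 369
369 − 233 = 136
136 − 89 = 47
47 − 34 = 13
13 − 13 = 0
65435 = 46368 + 17711 + 987 + 233 + 89 + 34 + 13, which has 7 terms.

7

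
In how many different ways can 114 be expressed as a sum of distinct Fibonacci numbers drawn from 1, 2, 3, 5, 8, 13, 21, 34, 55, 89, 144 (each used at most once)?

Each representation comes from the Zeckendorf form by replacing some F_k with F_{k−1} + F_{k−2} where possible.
114 = 89+21+3+1 = 89+13+8+3+1 = 55+34+21+3+1 = … (1 more), for 4 in all.

4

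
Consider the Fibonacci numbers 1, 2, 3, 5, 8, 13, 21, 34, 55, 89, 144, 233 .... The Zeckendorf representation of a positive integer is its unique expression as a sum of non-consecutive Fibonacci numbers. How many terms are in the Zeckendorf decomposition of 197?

144 ≤ 197 < 233, so take 144; remainder 53
34 ≤ 53 < 55, so take 34; remainder 19
13 ≤ 19 < 21, so take 13; remainder 6
5 ≤ 6 < 8, so take 5; remainder 1
1 ≤ 1 < 2, so take 1; remainder 0
197 = 144 + 34 + 13 + 5 + 1, which has 5 terms.

5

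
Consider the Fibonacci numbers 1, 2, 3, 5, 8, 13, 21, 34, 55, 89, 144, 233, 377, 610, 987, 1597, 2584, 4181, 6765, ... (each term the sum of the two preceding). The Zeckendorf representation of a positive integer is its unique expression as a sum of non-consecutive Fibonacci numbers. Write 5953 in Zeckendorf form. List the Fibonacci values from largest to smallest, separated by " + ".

subtract 4181 from 5953: 1772 remains
subtract 1597 from 1772: 175 remains
subtract 144 from 175: 31 remains
subtract 21 from 31: 10 remains
subtract 8 from 10: 2 remains
subtract 2 from 2: 0 remains
So 5953 = 4181 + 1597 + 144 + 21 + 8 + 2, with no two terms consecutive in the sequence.

4181 + 1597 + 144 + 21 + 8 + 2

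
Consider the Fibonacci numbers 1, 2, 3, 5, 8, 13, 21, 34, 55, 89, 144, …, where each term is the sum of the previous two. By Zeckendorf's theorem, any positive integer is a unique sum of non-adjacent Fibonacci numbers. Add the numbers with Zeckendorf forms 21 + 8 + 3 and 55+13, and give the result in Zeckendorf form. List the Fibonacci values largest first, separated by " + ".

89 + 8 + 3

The two numbers are 32 and 68, so their sum is 100.
Repeatedly subtract the largest Fibonacci number that fits:
take 89 (≤ 100); 100 − 89 = 11
take 8 (≤ 11); 11 − 8 = 3
take 3 (≤ 3); 3 − 3 = 0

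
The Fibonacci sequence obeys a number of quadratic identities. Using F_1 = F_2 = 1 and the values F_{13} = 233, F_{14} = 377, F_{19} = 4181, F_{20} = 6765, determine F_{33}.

By the addition formula F_{m+n} = F_m F_{n+1} + F_{m−1} F_n with m=14, n=19: F_{33} = 377·6765 + 233·4181 = 2550405 + 974173 = 3524578.

3524578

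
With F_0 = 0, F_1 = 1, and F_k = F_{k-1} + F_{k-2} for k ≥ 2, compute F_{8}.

F_{2} = F_{1} + F_{0} = 1 + 0 = 1
F_{3} = F_{2} + F_{1} = 1 + 1 = 2
F_{4} = F_{3} + F_{2} = 2 + 1 = 3
F_{5} = F_{4} + F_{3} = 3 + 2 = 5
F_{6} = F_{5} + F_{4} = 5 + 3 = 8
F_{7} = F_{6} + F_{5} = 8 + 5 = 13
F_{8} = F_{7} + F_{6} = 13 + 8 = 21

21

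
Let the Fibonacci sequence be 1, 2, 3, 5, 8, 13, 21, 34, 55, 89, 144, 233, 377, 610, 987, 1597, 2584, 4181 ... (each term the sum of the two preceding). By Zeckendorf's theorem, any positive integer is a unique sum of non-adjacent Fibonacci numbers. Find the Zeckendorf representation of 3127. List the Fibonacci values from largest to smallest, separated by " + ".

2584 + 377 + 144 + 21 + 1

Greedy algorithm:
subtract 2584 from 3127: 543 remains
subtract 377 from 543: 166 remains
subtract 144 from 166: 22 remains
subtract 21 from 22: 1 remains
subtract 1 from 1: 0 remains
So 3127 = 2584 + 377 + 144 + 21 + 1, with no two terms consecutive in the sequence.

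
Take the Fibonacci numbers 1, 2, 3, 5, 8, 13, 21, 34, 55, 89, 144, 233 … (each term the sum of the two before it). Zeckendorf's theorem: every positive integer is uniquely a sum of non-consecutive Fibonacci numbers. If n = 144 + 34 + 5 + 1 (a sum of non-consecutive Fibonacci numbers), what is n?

144 + 34 + 5 + 1 = 184.

184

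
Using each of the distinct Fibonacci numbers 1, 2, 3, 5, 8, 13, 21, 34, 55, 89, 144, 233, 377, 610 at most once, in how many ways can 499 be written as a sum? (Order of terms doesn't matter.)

4

499 = 377+89+21+8+3+1 = 377+55+34+21+8+3+1 = 233+144+89+21+8+3+1 = … (1 more), for 4 in all.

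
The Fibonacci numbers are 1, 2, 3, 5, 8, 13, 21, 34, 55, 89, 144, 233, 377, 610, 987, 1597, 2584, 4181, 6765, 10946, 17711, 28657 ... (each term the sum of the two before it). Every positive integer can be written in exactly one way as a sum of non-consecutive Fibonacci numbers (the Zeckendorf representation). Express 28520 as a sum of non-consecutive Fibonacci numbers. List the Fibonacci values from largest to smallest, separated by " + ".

take 17711 (≤ 28520); 28520 − 17711 = 10809
take 6765 (≤ 10809); 10809 − 6765 = 4044
take 2584 (≤ 4044); 4044 − 2584 = 1460
take 987 (≤ 1460); 1460 − 987 = 473
take 377 (≤ 473); 473 − 377 = 96
take 89 (≤ 96); 96 − 89 = 7
take 5 (≤ 7); 7 − 5 = 2
take 2 (≤ 2); 2 − 2 = 0
So 28520 = 17711 + 6765 + 2584 + 987 + 377 + 89 + 5 + 2, with no two terms consecutive in the sequence.

17711 + 6765 + 2584 + 987 + 377 + 89 + 5 + 2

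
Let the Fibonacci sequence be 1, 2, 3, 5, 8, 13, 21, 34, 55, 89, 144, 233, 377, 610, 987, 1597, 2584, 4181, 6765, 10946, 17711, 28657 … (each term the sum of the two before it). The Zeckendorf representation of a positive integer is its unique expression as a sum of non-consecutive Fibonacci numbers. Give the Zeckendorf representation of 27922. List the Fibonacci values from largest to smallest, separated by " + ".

largest Fibonacci ≤ 27922 is 17711; 27922 − 17711 = 10211
largest Fibonacci ≤ 10211 is 6765; 10211 − 6765 = 3446
largest Fibonacci ≤ 3446 is 2584; 3446 − 2584 = 862
largest Fibonacci ≤ 862 is 610; 862 − 610 = 252
largest Fibonacci ≤ 252 is 233; 252 − 233 = 19
largest Fibonacci ≤ 19 is 13; 19 − 13 = 6
largest Fibonacci ≤ 6 is 5; 6 − 5 = 1
largest Fibonacci ≤ 1 is 1; 1 − 1 = 0
So 27922 = 17711 + 6765 + 2584 + 610 + 233 + 13 + 5 + 1, with no two terms consecutive in the sequence.

17711 + 6765 + 2584 + 610 + 233 + 13 + 5 + 1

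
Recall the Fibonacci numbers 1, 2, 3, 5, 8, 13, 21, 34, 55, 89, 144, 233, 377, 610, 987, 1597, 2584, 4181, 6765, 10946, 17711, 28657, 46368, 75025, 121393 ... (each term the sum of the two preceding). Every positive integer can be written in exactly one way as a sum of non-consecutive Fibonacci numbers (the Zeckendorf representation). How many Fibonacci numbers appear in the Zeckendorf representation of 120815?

Greedily peel off the largest Fibonacci term at each step:
take 75025 (≤ 120815); 120815 − 75025 = 45790
take 28657 (≤ 45790); 45790 − 28657 = 17133
take 10946 (≤ 17133); 17133 − 10946 = 6187
take 4181 (≤ 6187); 6187 − 4181 = 2006
take 1597 (≤ 2006); 2006 − 1597 = 409
take 377 (≤ 409); 409 − 377 = 32
take 21 (≤ 32); 32 − 21 = 11
take 8 (≤ 11); 11 − 8 = 3
take 3 (≤ 3); 3 − 3 = 0
120815 = 75025 + 28657 + 10946 + 4181 + 1597 + 377 + 21 + 8 + 3, which has 9 terms.

9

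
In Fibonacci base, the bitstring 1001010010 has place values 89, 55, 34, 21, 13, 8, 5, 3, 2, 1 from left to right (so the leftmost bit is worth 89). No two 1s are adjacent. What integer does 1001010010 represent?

Summing the place values of the 1 bits: 89 + 21 + 8 + 2 = 120.

120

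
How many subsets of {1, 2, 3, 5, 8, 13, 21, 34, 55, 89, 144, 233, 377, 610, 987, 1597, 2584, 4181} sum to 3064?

40

3064 = 2584+377+89+13+1 = 2584+377+89+8+5+1 = 2584+377+55+34+13+1 = 2584+233+144+89+13+1 = 2584+377+89+8+3+2+1 = … (35 more), for 40 in all.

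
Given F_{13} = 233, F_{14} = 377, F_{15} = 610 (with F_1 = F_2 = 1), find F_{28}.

317811

By the addition formula F_{m+n} = F_m F_{n+1} + F_{m−1} F_n with m=15, n=13: F_{28} = 610·377 + 377·233 = 229970 + 87841 = 317811.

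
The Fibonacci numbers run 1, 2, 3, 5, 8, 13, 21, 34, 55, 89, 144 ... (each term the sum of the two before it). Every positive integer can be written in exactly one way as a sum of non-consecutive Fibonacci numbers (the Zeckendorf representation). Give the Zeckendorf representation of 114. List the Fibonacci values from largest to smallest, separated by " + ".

take 89 (≤ 114); 114 − 89 = 25
take 21 (≤ 25); 25 − 21 = 4
take 3 (≤ 4); 4 − 3 = 1
take 1 (≤ 1); 1 − 1 = 0
So 114 = 89 + 21 + 3 + 1, with no two terms consecutive in the sequence.

89 + 21 + 3 + 1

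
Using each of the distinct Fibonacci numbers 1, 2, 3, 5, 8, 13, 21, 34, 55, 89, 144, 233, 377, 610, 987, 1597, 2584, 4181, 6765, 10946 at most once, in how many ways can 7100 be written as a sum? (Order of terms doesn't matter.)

Starting from the Zeckendorf form and repeatedly splitting a term F_k into F_{k−1} + F_{k−2} (when neither is already used) reaches every representation.
7100 = 6765+233+89+13 = 6765+233+89+8+5 = 6765+233+55+34+13 = 6765+233+89+8+3+2 = … (48 more), for 52 in all.

52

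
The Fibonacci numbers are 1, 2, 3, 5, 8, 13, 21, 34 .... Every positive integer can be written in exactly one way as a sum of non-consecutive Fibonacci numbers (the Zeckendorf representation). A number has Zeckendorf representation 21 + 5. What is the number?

21 + 5 = 26.

26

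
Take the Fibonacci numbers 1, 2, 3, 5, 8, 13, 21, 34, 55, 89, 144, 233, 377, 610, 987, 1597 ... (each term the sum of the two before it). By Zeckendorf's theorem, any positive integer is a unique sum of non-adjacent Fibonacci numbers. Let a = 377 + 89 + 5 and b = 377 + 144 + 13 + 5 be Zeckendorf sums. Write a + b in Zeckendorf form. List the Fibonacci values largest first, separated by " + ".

The two numbers are 471 and 539, so their sum is 1010.
Greedily peel off the largest Fibonacci term at each step:
subtract 987 from 1010: 23 remains
subtract 21 from 23: 2 remains
subtract 2 from 2: 0 remains

987 + 21 + 2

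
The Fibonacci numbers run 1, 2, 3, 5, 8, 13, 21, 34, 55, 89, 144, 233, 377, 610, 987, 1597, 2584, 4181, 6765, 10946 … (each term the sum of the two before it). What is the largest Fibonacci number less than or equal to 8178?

6765

6765 ≤ 8178 < 10946, so the largest Fibonacci number not exceeding 8178 is 6765.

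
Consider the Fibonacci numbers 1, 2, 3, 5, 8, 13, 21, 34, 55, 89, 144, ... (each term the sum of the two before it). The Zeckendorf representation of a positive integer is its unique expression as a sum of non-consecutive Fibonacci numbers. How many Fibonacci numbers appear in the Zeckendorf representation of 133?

89 ≤ 133 < 144, so take 89; remainder 44
34 ≤ 44 < 55, so take 34; remainder 10
8 ≤ 10 < 13, so take 8; remainder 2
2 ≤ 2 < 3, so take 2; remainder 0
133 = 89 + 34 + 8 + 2, which has 4 terms.

4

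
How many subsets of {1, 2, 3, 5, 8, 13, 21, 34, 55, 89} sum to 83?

Each representation comes from the Zeckendorf form by replacing some F_k with F_{k−1} + F_{k−2} where possible.
83 = 55+21+5+2 = 55+13+8+5+2 = 34+21+13+8+5+2 — 3 representations.

3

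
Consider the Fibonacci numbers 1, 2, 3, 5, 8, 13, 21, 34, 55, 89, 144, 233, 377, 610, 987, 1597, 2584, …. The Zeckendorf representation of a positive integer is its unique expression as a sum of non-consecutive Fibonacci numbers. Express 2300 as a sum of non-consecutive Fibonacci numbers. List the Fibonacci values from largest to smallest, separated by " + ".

2300: greatest Fibonacci not exceeding it is 1597, leaving 703
703: greatest Fibonacci not exceeding it is 610, leaving 93
93: greatest Fibonacci not exceeding it is 89, leaving 4
4: greatest Fibonacci not exceeding it is 3, leaving 1
1: greatest Fibonacci not exceeding it is 1, leaving 0
So 2300 = 1597 + 610 + 89 + 3 + 1, with no two terms consecutive in the sequence.

1597 + 610 + 89 + 3 + 1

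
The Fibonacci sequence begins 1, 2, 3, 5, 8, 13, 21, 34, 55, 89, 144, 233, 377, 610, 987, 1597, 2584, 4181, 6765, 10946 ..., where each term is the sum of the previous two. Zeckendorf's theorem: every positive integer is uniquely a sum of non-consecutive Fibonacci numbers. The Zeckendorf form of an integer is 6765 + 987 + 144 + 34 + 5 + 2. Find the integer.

7937

6765 + 987 + 144 + 34 + 5 + 2 = 7937.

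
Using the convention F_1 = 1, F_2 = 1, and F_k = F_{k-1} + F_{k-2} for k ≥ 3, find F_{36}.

Iterating the recurrence up to F_{30} = 832040 and F_{29} = 514229:
F_{31} = F_{30} + F_{29} = 832040 + 514229 = 1346269
F_{32} = F_{31} + F_{30} = 1346269 + 832040 = 2178309
F_{33} = F_{32} + F_{31} = 2178309 + 1346269 = 3524578
F_{34} = F_{33} + F_{32} = 3524578 + 2178309 = 5702887
F_{35} = F_{34} + F_{33} = 5702887 + 3524578 = 9227465
F_{36} = F_{35} + F_{34} = 9227465 + 5702887 = 14930352

14930352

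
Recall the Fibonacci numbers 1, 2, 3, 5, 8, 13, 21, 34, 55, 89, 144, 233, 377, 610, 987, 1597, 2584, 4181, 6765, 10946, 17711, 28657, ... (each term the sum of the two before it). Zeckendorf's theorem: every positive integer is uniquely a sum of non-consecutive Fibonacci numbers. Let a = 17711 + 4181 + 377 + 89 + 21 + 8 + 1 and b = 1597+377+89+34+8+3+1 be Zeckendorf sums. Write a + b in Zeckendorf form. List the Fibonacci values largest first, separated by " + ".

17711 + 6765 + 21

The two numbers are 22388 and 2109, so their sum is 24497.
17711 ≤ 24497 < 28657, so take 17711; remainder 6786
6765 ≤ 6786 < 10946, so take 6765; remainder 21
21 ≤ 21 < 34, so take 21; remainder 0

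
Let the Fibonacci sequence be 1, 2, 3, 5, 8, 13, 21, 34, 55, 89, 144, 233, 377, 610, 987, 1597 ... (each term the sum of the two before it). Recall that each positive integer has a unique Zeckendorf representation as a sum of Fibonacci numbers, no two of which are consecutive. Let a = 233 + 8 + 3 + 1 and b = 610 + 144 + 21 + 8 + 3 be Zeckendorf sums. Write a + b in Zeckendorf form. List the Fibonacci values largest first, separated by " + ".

987 + 34 + 8 + 2

The two numbers are 245 and 786, so their sum is 1031.
Greedy algorithm:
largest Fibonacci ≤ 1031 is 987; 1031 − 987 = 44
largest Fibonacci ≤ 44 is 34; 44 − 34 = 10
largest Fibonacci ≤ 10 is 8; 10 − 8 = 2
largest Fibonacci ≤ 2 is 2; 2 − 2 = 0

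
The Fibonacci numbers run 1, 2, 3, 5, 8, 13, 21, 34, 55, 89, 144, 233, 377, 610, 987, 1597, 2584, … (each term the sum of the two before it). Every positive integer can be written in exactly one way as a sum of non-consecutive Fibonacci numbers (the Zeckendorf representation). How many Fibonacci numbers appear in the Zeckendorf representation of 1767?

4

1767: greatest Fibonacci not exceeding it is 1597, leaving 170
170: greatest Fibonacci not exceeding it is 144, leaving 26
26: greatest Fibonacci not exceeding it is 21, leaving 5
5: greatest Fibonacci not exceeding it is 5, leaving 0
1767 = 1597 + 144 + 21 + 5, which has 4 terms.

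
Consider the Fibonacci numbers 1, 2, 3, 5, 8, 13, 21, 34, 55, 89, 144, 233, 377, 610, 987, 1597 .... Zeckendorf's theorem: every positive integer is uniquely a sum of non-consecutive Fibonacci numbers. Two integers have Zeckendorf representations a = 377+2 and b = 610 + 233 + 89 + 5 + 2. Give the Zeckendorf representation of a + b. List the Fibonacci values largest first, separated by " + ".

987 + 233 + 89 + 8 + 1

The two numbers are 379 and 939, so their sum is 1318.
Repeatedly subtract the largest Fibonacci number that fits:
subtract 987 from 1318: 331 remains
subtract 233 from 331: 98 remains
subtract 89 from 98: 9 remains
subtract 8 from 9: 1 remains
subtract 1 from 1: 0 remains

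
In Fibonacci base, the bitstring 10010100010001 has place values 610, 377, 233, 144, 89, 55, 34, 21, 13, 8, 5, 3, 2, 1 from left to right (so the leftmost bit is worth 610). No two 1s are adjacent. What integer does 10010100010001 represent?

Summing the place values of the 1 bits: 610 + 144 + 55 + 8 + 1 = 818.

818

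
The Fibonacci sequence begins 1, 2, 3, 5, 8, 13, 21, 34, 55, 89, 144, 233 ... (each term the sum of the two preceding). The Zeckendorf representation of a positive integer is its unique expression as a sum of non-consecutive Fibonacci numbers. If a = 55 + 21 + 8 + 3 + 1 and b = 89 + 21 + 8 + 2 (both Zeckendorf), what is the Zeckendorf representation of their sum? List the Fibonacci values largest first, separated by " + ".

144 + 55 + 8 + 1

The two numbers are 88 and 120, so their sum is 208.
Greedily peel off the largest Fibonacci term at each step:
take 144 (≤ 208); 208 − 144 = 64
take 55 (≤ 64); 64 − 55 = 9
take 8 (≤ 9); 9 − 8 = 1
take 1 (≤ 1); 1 − 1 = 0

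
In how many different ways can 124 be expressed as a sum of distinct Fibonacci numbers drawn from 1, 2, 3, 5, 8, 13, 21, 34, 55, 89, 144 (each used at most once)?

7

Each representation comes from the Zeckendorf form by replacing some F_k with F_{k−1} + F_{k−2} where possible.
124 = 89+34+1 = 89+21+13+1 = 89+21+8+5+1 = 55+34+21+13+1 = … (3 more), for 7 in all.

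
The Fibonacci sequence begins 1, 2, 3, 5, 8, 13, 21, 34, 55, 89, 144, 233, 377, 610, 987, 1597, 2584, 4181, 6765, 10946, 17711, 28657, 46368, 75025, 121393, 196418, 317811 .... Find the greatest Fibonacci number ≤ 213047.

196418 ≤ 213047 < 317811, so the largest Fibonacci number not exceeding 213047 is 196418.

196418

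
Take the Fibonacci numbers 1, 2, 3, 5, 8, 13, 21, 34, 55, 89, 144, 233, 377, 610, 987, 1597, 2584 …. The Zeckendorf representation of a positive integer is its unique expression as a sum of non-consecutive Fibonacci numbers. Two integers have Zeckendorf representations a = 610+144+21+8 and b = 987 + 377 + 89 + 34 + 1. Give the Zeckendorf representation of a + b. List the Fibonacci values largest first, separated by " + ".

The two numbers are 783 and 1488, so their sum is 2271.
1597 ≤ 2271 < 2584, so take 1597; remainder 674
610 ≤ 674 < 987, so take 610; remainder 64
55 ≤ 64 < 89, so take 55; remainder 9
8 ≤ 9 < 13, so take 8; remainder 1
1 ≤ 1 < 2, so take 1; remainder 0

1597 + 610 + 55 + 8 + 1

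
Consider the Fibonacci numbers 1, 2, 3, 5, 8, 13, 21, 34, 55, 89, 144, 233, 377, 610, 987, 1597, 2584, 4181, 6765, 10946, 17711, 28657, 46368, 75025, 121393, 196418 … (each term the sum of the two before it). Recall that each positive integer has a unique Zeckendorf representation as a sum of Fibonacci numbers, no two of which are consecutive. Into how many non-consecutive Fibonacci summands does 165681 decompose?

9

Repeatedly subtract the largest Fibonacci number that fits:
subtract 121393 from 165681: 44288 remains
subtract 28657 from 44288: 15631 remains
subtract 10946 from 15631: 4685 remains
subtract 4181 from 4685: 504 remains
subtract 377 from 504: 127 remains
subtract 89 from 127: 38 remains
subtract 34 from 38: 4 remains
subtract 3 from 4: 1 remains
subtract 1 from 1: 0 remains
165681 = 121393 + 28657 + 10946 + 4181 + 377 + 89 + 34 + 3 + 1, which has 9 terms.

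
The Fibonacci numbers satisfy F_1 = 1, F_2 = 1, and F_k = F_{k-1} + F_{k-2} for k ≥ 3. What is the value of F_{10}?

Iterating the recurrence up to F_{3} = 2 and F_{2} = 1:
F_{4} = F_{3} + F_{2} = 2 + 1 = 3
F_{5} = F_{4} + F_{3} = 3 + 2 = 5
F_{6} = F_{5} + F_{4} = 5 + 3 = 8
F_{7} = F_{6} + F_{5} = 8 + 5 = 13
F_{8} = F_{7} + F_{6} = 13 + 8 = 21
F_{9} = F_{8} + F_{7} = 21 + 13 = 34
F_{10} = F_{9} + F_{8} = 34 + 21 = 55

55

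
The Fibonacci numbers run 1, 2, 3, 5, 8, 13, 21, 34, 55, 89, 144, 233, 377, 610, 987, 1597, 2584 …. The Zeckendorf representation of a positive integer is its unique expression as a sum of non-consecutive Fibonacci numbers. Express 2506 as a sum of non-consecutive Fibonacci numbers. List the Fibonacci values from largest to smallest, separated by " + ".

1597 ≤ 2506 < 2584, so take 1597; remainder 909
610 ≤ 909 < 987, so take 610; remainder 299
233 ≤ 299 < 377, so take 233; remainder 66
55 ≤ 66 < 89, so take 55; remainder 11
8 ≤ 11 < 13, so take 8; remainder 3
3 ≤ 3 < 5, so take 3; remainder 0
So 2506 = 1597 + 610 + 233 + 55 + 8 + 3, with no two terms consecutive in the sequence.

1597 + 610 + 233 + 55 + 8 + 3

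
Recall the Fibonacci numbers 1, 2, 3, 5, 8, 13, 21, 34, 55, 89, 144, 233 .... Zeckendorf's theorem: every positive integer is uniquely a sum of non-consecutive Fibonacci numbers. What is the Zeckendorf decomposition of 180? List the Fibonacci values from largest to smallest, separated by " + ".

144 + 34 + 2

Greedy algorithm:
subtract 144 from 180: 36 remains
subtract 34 from 36: 2 remains
subtract 2 from 2: 0 remains
So 180 = 144 + 34 + 2, with no two terms consecutive in the sequence.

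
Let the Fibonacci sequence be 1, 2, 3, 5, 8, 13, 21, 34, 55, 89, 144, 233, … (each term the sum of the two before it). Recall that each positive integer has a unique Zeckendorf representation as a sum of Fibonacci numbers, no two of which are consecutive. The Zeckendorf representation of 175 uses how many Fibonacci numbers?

Greedy algorithm:
144 ≤ 175 < 233, so take 144; remainder 31
21 ≤ 31 < 34, so take 21; remainder 10
8 ≤ 10 < 13, so take 8; remainder 2
2 ≤ 2 < 3, so take 2; remainder 0
175 = 144 + 21 + 8 + 2, which has 4 terms.

4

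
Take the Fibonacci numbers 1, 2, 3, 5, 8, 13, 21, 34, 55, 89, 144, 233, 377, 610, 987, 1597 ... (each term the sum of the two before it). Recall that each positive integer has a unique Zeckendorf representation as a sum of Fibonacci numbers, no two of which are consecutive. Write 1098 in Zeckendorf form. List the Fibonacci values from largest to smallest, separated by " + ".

largest Fibonacci ≤ 1098 is 987; 1098 − 987 = 111
largest Fibonacci ≤ 111 is 89; 111 − 89 = 22
largest Fibonacci ≤ 22 is 21; 22 − 21 = 1
largest Fibonacci ≤ 1 is 1; 1 − 1 = 0
So 1098 = 987 + 89 + 21 + 1, with no two terms consecutive in the sequence.

987 + 89 + 21 + 1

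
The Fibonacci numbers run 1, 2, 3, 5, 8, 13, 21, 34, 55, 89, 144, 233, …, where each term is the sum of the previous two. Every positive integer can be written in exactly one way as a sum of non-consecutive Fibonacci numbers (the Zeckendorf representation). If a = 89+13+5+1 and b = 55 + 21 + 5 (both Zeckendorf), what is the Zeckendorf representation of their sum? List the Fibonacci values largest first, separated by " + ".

The two numbers are 108 and 81, so their sum is 189.
Greedy algorithm:
take 144 (≤ 189); 189 − 144 = 45
take 34 (≤ 45); 45 − 34 = 11
take 8 (≤ 11); 11 − 8 = 3
take 3 (≤ 3); 3 − 3 = 0

144 + 34 + 8 + 3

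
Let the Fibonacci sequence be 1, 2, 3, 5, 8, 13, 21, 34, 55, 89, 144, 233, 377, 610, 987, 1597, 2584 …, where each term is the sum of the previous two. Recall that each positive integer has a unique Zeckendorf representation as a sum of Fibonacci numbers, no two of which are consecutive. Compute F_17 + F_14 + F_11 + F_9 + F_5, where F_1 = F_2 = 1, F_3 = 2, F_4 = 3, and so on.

2102

F_17 + F_14 + F_11 + F_9 + F_5 = 1597 + 377 + 89 + 34 + 5 = 2102.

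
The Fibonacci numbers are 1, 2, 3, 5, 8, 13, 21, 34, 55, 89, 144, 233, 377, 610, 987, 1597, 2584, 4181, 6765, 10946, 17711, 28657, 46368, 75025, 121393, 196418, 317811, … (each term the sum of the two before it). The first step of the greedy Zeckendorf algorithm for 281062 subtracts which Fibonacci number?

196418

196418 ≤ 281062 < 317811, so the largest Fibonacci number not exceeding 281062 is 196418.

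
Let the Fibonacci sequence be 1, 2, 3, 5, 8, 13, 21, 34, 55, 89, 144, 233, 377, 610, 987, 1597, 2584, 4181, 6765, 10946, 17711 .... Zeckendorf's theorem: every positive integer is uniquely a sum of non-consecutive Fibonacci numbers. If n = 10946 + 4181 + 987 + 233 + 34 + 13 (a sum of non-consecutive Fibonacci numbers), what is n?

10946 + 4181 + 987 + 233 + 34 + 13 = 16394.

16394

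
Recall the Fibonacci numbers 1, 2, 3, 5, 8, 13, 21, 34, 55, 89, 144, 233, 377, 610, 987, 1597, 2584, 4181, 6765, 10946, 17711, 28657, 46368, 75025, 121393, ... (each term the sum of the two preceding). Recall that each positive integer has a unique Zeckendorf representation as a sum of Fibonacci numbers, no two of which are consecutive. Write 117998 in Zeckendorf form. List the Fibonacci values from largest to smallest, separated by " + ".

Repeatedly subtract the largest Fibonacci number that fits:
subtract 75025 from 117998: 42973 remains
subtract 28657 from 42973: 14316 remains
subtract 10946 from 14316: 3370 remains
subtract 2584 from 3370: 786 remains
subtract 610 from 786: 176 remains
subtract 144 from 176: 32 remains
subtract 21 from 32: 11 remains
subtract 8 from 11: 3 remains
subtract 3 from 3: 0 remains
So 117998 = 75025 + 28657 + 10946 + 2584 + 610 + 144 + 21 + 8 + 3, with no two terms consecutive in the sequence.

75025 + 28657 + 10946 + 2584 + 610 + 144 + 21 + 8 + 3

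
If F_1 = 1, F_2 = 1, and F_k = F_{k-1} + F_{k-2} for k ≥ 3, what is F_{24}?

46368

Iterating the recurrence up to F_{17} = 1597 and F_{16} = 987:
F_{18} = F_{17} + F_{16} = 1597 + 987 = 2584
F_{19} = F_{18} + F_{17} = 2584 + 1597 = 4181
F_{20} = F_{19} + F_{18} = 4181 + 2584 = 6765
F_{21} = F_{20} + F_{19} = 6765 + 4181 = 10946
F_{22} = F_{21} + F_{20} = 10946 + 6765 = 17711
F_{23} = F_{22} + F_{21} = 17711 + 10946 = 28657
F_{24} = F_{23} + F_{22} = 28657 + 17711 = 46368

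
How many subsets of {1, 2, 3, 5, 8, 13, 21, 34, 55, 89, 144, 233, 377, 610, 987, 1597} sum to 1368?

9

1368 = 987+377+3+1 = 987+233+144+3+1 = 987+233+89+55+3+1 = 610+377+233+144+3+1 = … (5 more), for 9 in all.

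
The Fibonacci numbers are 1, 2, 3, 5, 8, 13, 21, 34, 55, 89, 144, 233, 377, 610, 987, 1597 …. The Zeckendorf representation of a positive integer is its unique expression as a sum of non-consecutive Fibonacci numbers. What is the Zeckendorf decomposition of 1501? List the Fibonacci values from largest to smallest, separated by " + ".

987 ≤ 1501 < 1597, so take 987; remainder 514
377 ≤ 514 < 610, so take 377; remainder 137
89 ≤ 137 < 144, so take 89; remainder 48
34 ≤ 48 < 55, so take 34; remainder 14
13 ≤ 14 < 21, so take 13; remainder 1
1 ≤ 1 < 2, so take 1; remainder 0
So 1501 = 987 + 377 + 89 + 34 + 13 + 1, with no two terms consecutive in the sequence.

987 + 377 + 89 + 34 + 13 + 1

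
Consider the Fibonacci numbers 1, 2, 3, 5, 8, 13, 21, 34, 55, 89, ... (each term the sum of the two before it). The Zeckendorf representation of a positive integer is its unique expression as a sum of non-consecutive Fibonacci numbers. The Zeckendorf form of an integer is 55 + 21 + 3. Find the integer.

79

55 + 21 + 3 = 79.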